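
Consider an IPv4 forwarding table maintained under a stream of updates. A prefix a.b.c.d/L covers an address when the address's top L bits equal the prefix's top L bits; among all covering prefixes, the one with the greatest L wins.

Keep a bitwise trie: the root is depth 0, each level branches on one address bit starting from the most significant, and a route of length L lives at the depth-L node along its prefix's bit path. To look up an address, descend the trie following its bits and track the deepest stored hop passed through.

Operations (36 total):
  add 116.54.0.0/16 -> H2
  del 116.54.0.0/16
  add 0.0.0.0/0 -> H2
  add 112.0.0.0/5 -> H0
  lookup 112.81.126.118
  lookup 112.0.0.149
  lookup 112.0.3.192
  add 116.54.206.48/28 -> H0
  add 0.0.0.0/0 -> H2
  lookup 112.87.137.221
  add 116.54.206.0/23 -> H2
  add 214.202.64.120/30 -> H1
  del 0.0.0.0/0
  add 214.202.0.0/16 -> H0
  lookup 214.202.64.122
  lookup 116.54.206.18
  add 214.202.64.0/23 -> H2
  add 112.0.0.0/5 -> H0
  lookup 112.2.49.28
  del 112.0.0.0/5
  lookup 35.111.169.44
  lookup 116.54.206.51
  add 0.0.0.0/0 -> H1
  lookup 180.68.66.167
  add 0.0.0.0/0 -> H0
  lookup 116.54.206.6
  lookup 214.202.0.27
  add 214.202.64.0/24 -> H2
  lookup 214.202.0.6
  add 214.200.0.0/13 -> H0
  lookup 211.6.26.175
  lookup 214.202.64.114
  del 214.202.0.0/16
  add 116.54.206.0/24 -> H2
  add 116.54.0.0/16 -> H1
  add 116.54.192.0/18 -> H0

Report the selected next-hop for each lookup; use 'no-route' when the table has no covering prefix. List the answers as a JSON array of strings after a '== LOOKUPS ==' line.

Apply in order:
  add 116.54.0.0/16 -> H2 at depth 16
  - 116.54.0.0/16 clear@16
  add 0.0.0.0/0 -> H2 at depth 0
  add 112.0.0.0/5 -> H0 at depth 5
  Q 112.81.126.118: descend 01110 ; hops seen [H2,H0] ; pick H0
  Q 112.0.0.149: descend 01110 ; hops seen [H2,H0] ; pick H0
  Q 112.0.3.192: descend 01110 ; hops seen [H2,H0] ; pick H0
  add 116.54.206.48/28 -> H0 at depth 28
  add 0.0.0.0/0 -> H2 at depth 0
  Q 112.87.137.221: descend 01110 ; hops seen [H2,H0] ; pick H0
  add 116.54.206.0/23 -> H2 at depth 23
  add 214.202.64.120/30 -> H1 at depth 30
  - 0.0.0.0/0 clear@0
  add 214.202.0.0/16 -> H0 at depth 16
  Q 214.202.64.122: descend 110101101100101001000000011110 ; hops seen [H0,H1] ; pick H1
  Q 116.54.206.18: descend 01110100001101101100111000 ; hops seen [H0,H2] ; pick H2
  add 214.202.64.0/23 -> H2 at depth 23
  add 112.0.0.0/5 -> H0 at depth 5
  Q 112.2.49.28: descend 01110 ; hops seen [H0] ; pick H0
  - 112.0.0.0/5 clear@5
  Q 35.111.169.44: descend 0 ; hops seen [∅] ; pick no-route
  Q 116.54.206.51: descend 0111010000110110110011100011 ; hops seen [H2,H0] ; pick H0
  add 0.0.0.0/0 -> H1 at depth 0
  Q 180.68.66.167: descend 1 ; hops seen [H1] ; pick H1
  add 0.0.0.0/0 -> H0 at depth 0
  Q 116.54.206.6: descend 01110100001101101100111000 ; hops seen [H0,H2] ; pick H2
  Q 214.202.0.27: descend 11010110110010100 ; hops seen [H0,H0] ; pick H0
  add 214.202.64.0/24 -> H2 at depth 24
  Q 214.202.0.6: descend 11010110110010100 ; hops seen [H0,H0] ; pick H0
  add 214.200.0.0/13 -> H0 at depth 13
  Q 211.6.26.175: descend 11010 ; hops seen [H0] ; pick H0
  Q 214.202.64.114: descend 1101011011001010010000000111 ; hops seen [H0,H0,H0,H2,H2] ; pick H2
  - 214.202.0.0/16 clear@16
  add 116.54.206.0/24 -> H2 at depth 24
  add 116.54.0.0/16 -> H1 at depth 16
  add 116.54.192.0/18 -> H0 at depth 18

== LOOKUPS ==
["H0","H0","H0","H0","H1","H2","H0","no-route","H0","H1","H2","H0","H0","H0","H2"]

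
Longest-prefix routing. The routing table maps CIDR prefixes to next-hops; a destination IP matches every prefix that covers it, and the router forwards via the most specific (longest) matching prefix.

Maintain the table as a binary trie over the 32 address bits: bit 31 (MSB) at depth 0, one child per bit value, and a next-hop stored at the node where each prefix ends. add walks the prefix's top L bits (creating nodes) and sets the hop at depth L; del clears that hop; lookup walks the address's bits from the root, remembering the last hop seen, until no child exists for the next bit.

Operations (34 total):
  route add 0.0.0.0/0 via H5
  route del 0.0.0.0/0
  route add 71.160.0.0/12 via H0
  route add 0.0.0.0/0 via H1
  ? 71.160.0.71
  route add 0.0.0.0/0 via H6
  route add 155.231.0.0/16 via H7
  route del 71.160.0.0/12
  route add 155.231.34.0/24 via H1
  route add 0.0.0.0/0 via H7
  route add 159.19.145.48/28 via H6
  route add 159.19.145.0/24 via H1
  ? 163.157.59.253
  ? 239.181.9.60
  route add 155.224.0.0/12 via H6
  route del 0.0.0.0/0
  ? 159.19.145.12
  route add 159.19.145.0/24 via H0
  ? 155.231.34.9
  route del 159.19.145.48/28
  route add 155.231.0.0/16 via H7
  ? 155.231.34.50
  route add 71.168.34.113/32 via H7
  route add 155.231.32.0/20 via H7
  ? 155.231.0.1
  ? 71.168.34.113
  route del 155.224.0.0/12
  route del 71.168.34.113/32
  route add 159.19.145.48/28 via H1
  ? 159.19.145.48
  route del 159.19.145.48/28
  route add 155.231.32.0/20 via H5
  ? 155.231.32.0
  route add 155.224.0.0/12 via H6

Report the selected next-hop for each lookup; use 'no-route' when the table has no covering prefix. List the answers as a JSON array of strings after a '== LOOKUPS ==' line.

Trace:
  + 0.0.0.0/0 (H5) depth=0
  - 0.0.0.0/0 clear@0
  + 71.160.0.0/12 (H0) depth=12
  + 0.0.0.0/0 (H1) depth=0
  Q 71.160.0.71: descend 010001111010 ; hops seen [H1,H0] ; pick H0
  + 0.0.0.0/0 (H6) depth=0
  + 155.231.0.0/16 (H7) depth=16
  - 71.160.0.0/12 clear@12
  + 155.231.34.0/24 (H1) depth=24
  + 0.0.0.0/0 (H7) depth=0
  + 159.19.145.48/28 (H6) depth=28
  + 159.19.145.0/24 (H1) depth=24
  Q 163.157.59.253: descend 10 ; hops seen [H7] ; pick H7
  Q 239.181.9.60: descend 1 ; hops seen [H7] ; pick H7
  + 155.224.0.0/12 (H6) depth=12
  - 0.0.0.0/0 clear@0
  Q 159.19.145.12: descend 10011111000100111001000100 ; hops seen [H1] ; pick H1
  + 159.19.145.0/24 (H0) depth=24
  Q 155.231.34.9: descend 100110111110011100100010 ; hops seen [H6,H7,H1] ; pick H1
  - 159.19.145.48/28 clear@28
  + 155.231.0.0/16 (H7) depth=16
  Q 155.231.34.50: descend 100110111110011100100010 ; hops seen [H6,H7,H1] ; pick H1
  + 71.168.34.113/32 (H7) depth=32
  + 155.231.32.0/20 (H7) depth=20
  Q 155.231.0.1: descend 100110111110011100 ; hops seen [H6,H7] ; pick H7
  Q 71.168.34.113: descend 01000111101010000010001001110001 ; hops seen [H7] ; pick H7
  - 155.224.0.0/12 clear@12
  - 71.168.34.113/32 clear@32
  + 159.19.145.48/28 (H1) depth=28
  Q 159.19.145.48: descend 1001111100010011100100010011 ; hops seen [H0,H1] ; pick H1
  - 159.19.145.48/28 clear@28
  + 155.231.32.0/20 (H5) depth=20
  Q 155.231.32.0: descend 1001101111100111001000 ; hops seen [H7,H5] ; pick H5
  + 155.224.0.0/12 (H6) depth=12

== LOOKUPS ==
["H0","H7","H7","H1","H1","H1","H7","H7","H1","H5"]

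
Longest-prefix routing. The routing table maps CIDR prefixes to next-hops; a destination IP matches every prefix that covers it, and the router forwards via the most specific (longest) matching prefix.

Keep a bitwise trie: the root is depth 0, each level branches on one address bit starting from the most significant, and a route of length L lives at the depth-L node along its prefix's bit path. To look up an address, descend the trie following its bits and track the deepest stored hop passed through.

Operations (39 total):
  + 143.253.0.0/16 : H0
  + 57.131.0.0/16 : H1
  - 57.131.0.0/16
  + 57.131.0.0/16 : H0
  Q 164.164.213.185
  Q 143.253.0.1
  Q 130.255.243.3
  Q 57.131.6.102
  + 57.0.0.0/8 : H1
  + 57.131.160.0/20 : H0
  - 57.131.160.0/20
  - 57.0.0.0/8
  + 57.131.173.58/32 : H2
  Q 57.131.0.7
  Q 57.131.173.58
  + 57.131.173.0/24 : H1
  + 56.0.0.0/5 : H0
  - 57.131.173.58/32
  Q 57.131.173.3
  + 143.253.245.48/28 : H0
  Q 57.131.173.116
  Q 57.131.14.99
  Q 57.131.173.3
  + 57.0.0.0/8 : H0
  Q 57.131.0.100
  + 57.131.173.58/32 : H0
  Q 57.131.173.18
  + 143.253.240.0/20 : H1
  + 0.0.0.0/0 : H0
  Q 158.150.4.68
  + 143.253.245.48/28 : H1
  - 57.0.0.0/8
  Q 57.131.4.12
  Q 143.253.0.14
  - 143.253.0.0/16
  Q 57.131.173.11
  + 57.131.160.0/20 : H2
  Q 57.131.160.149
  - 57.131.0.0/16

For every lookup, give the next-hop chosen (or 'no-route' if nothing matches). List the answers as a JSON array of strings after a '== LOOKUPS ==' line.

Process each operation:
  + 143.253.0.0/16 (H0) depth=16
  + 57.131.0.0/16 (H1) depth=16
  del 57.131.0.0/16 (clear depth 16)
  + 57.131.0.0/16 (H0) depth=16
  ? 164.164.213.185  path d0:-→d1:-→d2:-  best=no-route
  ? 143.253.0.1  path d0:-→d1:-→d2:-→d3:-→d4:-→d5:-→d6:-→d7:-→d8:-→d9:-→d10:-→d11:-→d12:-→d13:-→d14:-→d15:-→d16:H0  best=H0
  ? 130.255.243.3  path d0:-→d1:-→d2:-→d3:-→d4:-  best=no-route
  ? 57.131.6.102  path d0:-→d1:-→d2:-→d3:-→d4:-→d5:-→d6:-→d7:-→d8:-→d9:-→d10:-→d11:-→d12:-→d13:-→d14:-→d15:-→d16:H0  best=H0
  + 57.0.0.0/8 (H1) depth=8
  + 57.131.160.0/20 (H0) depth=20
  del 57.131.160.0/20 (clear depth 20)
  del 57.0.0.0/8 (clear depth 8)
  + 57.131.173.58/32 (H2) depth=32
  ? 57.131.0.7  path d0:-→d1:-→d2:-→d3:-→d4:-→d5:-→d6:-→d7:-→d8:-→d9:-→d10:-→d11:-→d12:-→d13:-→d14:-→d15:-→d16:H0  best=H0
  ? 57.131.173.58  path d0:-→d1:-→d2:-→d3:-→d4:-→d5:-→d6:-→d7:-→d8:-→d9:-→d10:-→d11:-→d12:-→d13:-→d14:-→d15:-→d16:H0→d17:-→d18:-→d19:-→d20:-→d21:-→d22:-→d23:-→d24:-→d25:-→d26:-→d27:-→d28:-→d29:-→d30:-→d31:-→d32:H2  best=H2
  + 57.131.173.0/24 (H1) depth=24
  + 56.0.0.0/5 (H0) depth=5
  del 57.131.173.58/32 (clear depth 32)
  ? 57.131.173.3  path d0:-→d1:-→d2:-→d3:-→d4:-→d5:H0→d6:-→d7:-→d8:-→d9:-→d10:-→d11:-→d12:-→d13:-→d14:-→d15:-→d16:H0→d17:-→d18:-→d19:-→d20:-→d21:-→d22:-→d23:-→d24:H1→d25:-→d26:-  best=H1
  + 143.253.245.48/28 (H0) depth=28
  ? 57.131.173.116  path d0:-→d1:-→d2:-→d3:-→d4:-→d5:H0→d6:-→d7:-→d8:-→d9:-→d10:-→d11:-→d12:-→d13:-→d14:-→d15:-→d16:H0→d17:-→d18:-→d19:-→d20:-→d21:-→d22:-→d23:-→d24:H1→d25:-  best=H1
  ? 57.131.14.99  path d0:-→d1:-→d2:-→d3:-→d4:-→d5:H0→d6:-→d7:-→d8:-→d9:-→d10:-→d11:-→d12:-→d13:-→d14:-→d15:-→d16:H0  best=H0
  ? 57.131.173.3  path d0:-→d1:-→d2:-→d3:-→d4:-→d5:H0→d6:-→d7:-→d8:-→d9:-→d10:-→d11:-→d12:-→d13:-→d14:-→d15:-→d16:H0→d17:-→d18:-→d19:-→d20:-→d21:-→d22:-→d23:-→d24:H1→d25:-→d26:-  best=H1
  + 57.0.0.0/8 (H0) depth=8
  ? 57.131.0.100  path d0:-→d1:-→d2:-→d3:-→d4:-→d5:H0→d6:-→d7:-→d8:H0→d9:-→d10:-→d11:-→d12:-→d13:-→d14:-→d15:-→d16:H0  best=H0
  + 57.131.173.58/32 (H0) depth=32
  ? 57.131.173.18  path d0:-→d1:-→d2:-→d3:-→d4:-→d5:H0→d6:-→d7:-→d8:H0→d9:-→d10:-→d11:-→d12:-→d13:-→d14:-→d15:-→d16:H0→d17:-→d18:-→d19:-→d20:-→d21:-→d22:-→d23:-→d24:H1→d25:-→d26:-  best=H1
  + 143.253.240.0/20 (H1) depth=20
  + 0.0.0.0/0 (H0) depth=0
  ? 158.150.4.68  path d0:H0→d1:-→d2:-→d3:-  best=H0
  + 143.253.245.48/28 (H1) depth=28
  del 57.0.0.0/8 (clear depth 8)
  ? 57.131.4.12  path d0:H0→d1:-→d2:-→d3:-→d4:-→d5:H0→d6:-→d7:-→d8:-→d9:-→d10:-→d11:-→d12:-→d13:-→d14:-→d15:-→d16:H0  best=H0
  ? 143.253.0.14  path d0:H0→d1:-→d2:-→d3:-→d4:-→d5:-→d6:-→d7:-→d8:-→d9:-→d10:-→d11:-→d12:-→d13:-→d14:-→d15:-→d16:H0  best=H0
  del 143.253.0.0/16 (clear depth 16)
  ? 57.131.173.11  path d0:H0→d1:-→d2:-→d3:-→d4:-→d5:H0→d6:-→d7:-→d8:-→d9:-→d10:-→d11:-→d12:-→d13:-→d14:-→d15:-→d16:H0→d17:-→d18:-→d19:-→d20:-→d21:-→d22:-→d23:-→d24:H1→d25:-→d26:-  best=H1
  + 57.131.160.0/20 (H2) depth=20
  ? 57.131.160.149  path d0:H0→d1:-→d2:-→d3:-→d4:-→d5:H0→d6:-→d7:-→d8:-→d9:-→d10:-→d11:-→d12:-→d13:-→d14:-→d15:-→d16:H0→d17:-→d18:-→d19:-→d20:H2  best=H2
  del 57.131.0.0/16 (clear depth 16)

== LOOKUPS ==
["no-route","H0","no-route","H0","H0","H2","H1","H1","H0","H1","H0","H1","H0","H0","H0","H1","H2"]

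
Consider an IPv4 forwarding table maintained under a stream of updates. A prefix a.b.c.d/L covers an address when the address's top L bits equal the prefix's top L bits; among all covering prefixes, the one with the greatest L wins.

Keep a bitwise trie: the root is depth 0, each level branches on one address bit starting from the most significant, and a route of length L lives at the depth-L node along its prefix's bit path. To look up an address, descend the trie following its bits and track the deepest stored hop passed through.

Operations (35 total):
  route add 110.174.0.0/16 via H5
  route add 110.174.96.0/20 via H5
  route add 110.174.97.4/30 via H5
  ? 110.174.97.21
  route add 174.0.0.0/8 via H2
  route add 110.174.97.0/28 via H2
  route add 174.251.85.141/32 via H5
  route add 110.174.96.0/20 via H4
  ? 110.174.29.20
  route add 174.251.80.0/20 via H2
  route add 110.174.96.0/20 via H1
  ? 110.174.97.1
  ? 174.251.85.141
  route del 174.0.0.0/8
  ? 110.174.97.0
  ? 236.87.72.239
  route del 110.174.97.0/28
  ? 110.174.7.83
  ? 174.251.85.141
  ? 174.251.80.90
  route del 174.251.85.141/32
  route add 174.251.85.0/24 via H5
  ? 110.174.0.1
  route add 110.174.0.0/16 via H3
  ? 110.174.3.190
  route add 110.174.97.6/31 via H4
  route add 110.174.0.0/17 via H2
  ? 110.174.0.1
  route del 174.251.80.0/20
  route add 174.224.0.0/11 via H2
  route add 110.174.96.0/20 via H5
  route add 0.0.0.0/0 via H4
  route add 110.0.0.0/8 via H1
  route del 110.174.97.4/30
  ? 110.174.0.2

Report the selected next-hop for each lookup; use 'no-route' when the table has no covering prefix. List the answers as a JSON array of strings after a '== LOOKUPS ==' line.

Process each operation:
  add 110.174.0.0/16 -> H5 at depth 16
  add 110.174.96.0/20 -> H5 at depth 20
  add 110.174.97.4/30 -> H5 at depth 30
  Q 110.174.97.21: descend 011011101010111001100001000 ; hops seen [H5,H5] ; pick H5
  add 174.0.0.0/8 -> H2 at depth 8
  add 110.174.97.0/28 -> H2 at depth 28
  add 174.251.85.141/32 -> H5 at depth 32
  add 110.174.96.0/20 -> H4 at depth 20
  Q 110.174.29.20: descend 01101110101011100 ; hops seen [H5] ; pick H5
  add 174.251.80.0/20 -> H2 at depth 20
  add 110.174.96.0/20 -> H1 at depth 20
  Q 110.174.97.1: descend 01101110101011100110000100000 ; hops seen [H5,H1,H2] ; pick H2
  Q 174.251.85.141: descend 10101110111110110101010110001101 ; hops seen [H2,H2,H5] ; pick H5
  del 174.0.0.0/8 (clear depth 8)
  Q 110.174.97.0: descend 01101110101011100110000100000 ; hops seen [H5,H1,H2] ; pick H2
  Q 236.87.72.239: descend 1 ; hops seen [∅] ; pick no-route
  del 110.174.97.0/28 (clear depth 28)
  Q 110.174.7.83: descend 01101110101011100 ; hops seen [H5] ; pick H5
  Q 174.251.85.141: descend 10101110111110110101010110001101 ; hops seen [H2,H5] ; pick H5
  Q 174.251.80.90: descend 101011101111101101010 ; hops seen [H2] ; pick H2
  del 174.251.85.141/32 (clear depth 32)
  add 174.251.85.0/24 -> H5 at depth 24
  Q 110.174.0.1: descend 01101110101011100 ; hops seen [H5] ; pick H5
  add 110.174.0.0/16 -> H3 at depth 16
  Q 110.174.3.190: descend 01101110101011100 ; hops seen [H3] ; pick H3
  add 110.174.97.6/31 -> H4 at depth 31
  add 110.174.0.0/17 -> H2 at depth 17
  Q 110.174.0.1: descend 01101110101011100 ; hops seen [H3,H2] ; pick H2
  del 174.251.80.0/20 (clear depth 20)
  add 174.224.0.0/11 -> H2 at depth 11
  add 110.174.96.0/20 -> H5 at depth 20
  add 0.0.0.0/0 -> H4 at depth 0
  add 110.0.0.0/8 -> H1 at depth 8
  del 110.174.97.4/30 (clear depth 30)
  Q 110.174.0.2: descend 01101110101011100 ; hops seen [H4,H1,H3,H2] ; pick H2

== LOOKUPS ==
["H5","H5","H2","H5","H2","no-route","H5","H5","H2","H5","H3","H2","H2"]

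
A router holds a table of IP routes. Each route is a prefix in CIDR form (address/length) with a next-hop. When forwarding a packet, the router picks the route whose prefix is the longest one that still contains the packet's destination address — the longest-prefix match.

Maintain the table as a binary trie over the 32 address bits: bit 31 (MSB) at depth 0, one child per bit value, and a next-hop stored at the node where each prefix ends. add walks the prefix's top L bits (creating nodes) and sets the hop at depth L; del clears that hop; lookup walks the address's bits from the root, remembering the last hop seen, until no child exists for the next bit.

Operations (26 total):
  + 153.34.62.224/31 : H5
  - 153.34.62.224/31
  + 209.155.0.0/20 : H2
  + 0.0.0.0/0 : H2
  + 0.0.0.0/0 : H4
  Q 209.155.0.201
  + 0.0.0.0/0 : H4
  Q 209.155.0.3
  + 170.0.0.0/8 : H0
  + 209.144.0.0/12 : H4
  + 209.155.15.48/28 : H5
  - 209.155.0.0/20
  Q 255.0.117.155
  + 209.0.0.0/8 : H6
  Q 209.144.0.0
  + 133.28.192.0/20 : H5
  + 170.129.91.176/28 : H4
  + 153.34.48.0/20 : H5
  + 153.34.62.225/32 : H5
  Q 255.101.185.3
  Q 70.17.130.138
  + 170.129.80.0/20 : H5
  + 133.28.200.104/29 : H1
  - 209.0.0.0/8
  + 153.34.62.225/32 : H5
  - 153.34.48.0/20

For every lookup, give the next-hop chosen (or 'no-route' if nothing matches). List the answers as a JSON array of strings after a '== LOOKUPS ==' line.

Apply in order:
  add 153.34.62.224/31 -> H5 at depth 31
  del 153.34.62.224/31 (clear depth 31)
  add 209.155.0.0/20 -> H2 at depth 20
  add 0.0.0.0/0 -> H2 at depth 0
  add 0.0.0.0/0 -> H4 at depth 0
  lookup 209.155.0.201: bits 11010001100110110000 walk d0:H4→d1:-→d2:-→d3:-→d4:-→d5:-→d6:-→d7:-→d8:-→d9:-→d10:-→d11:-→d12:-→d13:-→d14:-→d15:-→d16:-→d17:-→d18:-→d19:-→d20:H2 -> H2
  add 0.0.0.0/0 -> H4 at depth 0
  lookup 209.155.0.3: bits 11010001100110110000 walk d0:H4→d1:-→d2:-→d3:-→d4:-→d5:-→d6:-→d7:-→d8:-→d9:-→d10:-→d11:-→d12:-→d13:-→d14:-→d15:-→d16:-→d17:-→d18:-→d19:-→d20:H2 -> H2
  add 170.0.0.0/8 -> H0 at depth 8
  add 209.144.0.0/12 -> H4 at depth 12
  add 209.155.15.48/28 -> H5 at depth 28
  del 209.155.0.0/20 (clear depth 20)
  lookup 255.0.117.155: bits 11 walk d0:H4→d1:-→d2:- -> H4
  add 209.0.0.0/8 -> H6 at depth 8
  lookup 209.144.0.0: bits 110100011001 walk d0:H4→d1:-→d2:-→d3:-→d4:-→d5:-→d6:-→d7:-→d8:H6→d9:-→d10:-→d11:-→d12:H4 -> H4
  add 133.28.192.0/20 -> H5 at depth 20
  add 170.129.91.176/28 -> H4 at depth 28
  add 153.34.48.0/20 -> H5 at depth 20
  add 153.34.62.225/32 -> H5 at depth 32
  lookup 255.101.185.3: bits 11 walk d0:H4→d1:-→d2:- -> H4
  lookup 70.17.130.138: bits ε walk d0:H4 -> H4
  add 170.129.80.0/20 -> H5 at depth 20
  add 133.28.200.104/29 -> H1 at depth 29
  del 209.0.0.0/8 (clear depth 8)
  add 153.34.62.225/32 -> H5 at depth 32
  del 153.34.48.0/20 (clear depth 20)

== LOOKUPS ==
["H2","H2","H4","H4","H4","H4"]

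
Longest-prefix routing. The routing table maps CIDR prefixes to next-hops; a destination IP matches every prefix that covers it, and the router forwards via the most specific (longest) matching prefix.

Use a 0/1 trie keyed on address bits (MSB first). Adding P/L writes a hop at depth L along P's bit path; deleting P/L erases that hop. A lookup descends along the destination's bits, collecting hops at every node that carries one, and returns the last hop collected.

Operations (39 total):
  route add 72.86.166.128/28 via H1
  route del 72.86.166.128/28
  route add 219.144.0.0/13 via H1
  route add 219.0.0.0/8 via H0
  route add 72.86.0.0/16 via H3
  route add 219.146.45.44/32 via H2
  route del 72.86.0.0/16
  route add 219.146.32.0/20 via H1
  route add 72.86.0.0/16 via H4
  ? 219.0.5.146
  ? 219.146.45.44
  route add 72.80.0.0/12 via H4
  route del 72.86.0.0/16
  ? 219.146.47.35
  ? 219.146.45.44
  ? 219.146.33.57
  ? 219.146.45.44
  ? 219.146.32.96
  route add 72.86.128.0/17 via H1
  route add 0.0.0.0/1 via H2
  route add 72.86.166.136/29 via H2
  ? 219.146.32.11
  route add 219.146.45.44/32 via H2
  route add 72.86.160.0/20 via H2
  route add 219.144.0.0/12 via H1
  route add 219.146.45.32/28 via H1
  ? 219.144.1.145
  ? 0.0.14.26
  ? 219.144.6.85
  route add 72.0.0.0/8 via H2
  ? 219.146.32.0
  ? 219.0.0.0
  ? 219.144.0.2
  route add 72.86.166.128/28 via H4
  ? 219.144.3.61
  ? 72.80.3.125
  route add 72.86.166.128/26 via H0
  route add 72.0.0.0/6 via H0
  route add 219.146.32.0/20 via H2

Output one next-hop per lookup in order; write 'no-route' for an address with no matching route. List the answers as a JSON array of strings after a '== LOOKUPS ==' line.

Apply in order:
  add 72.86.166.128/28 -> H1 at depth 28
  - 72.86.166.128/28 clear@28
  add 219.144.0.0/13 -> H1 at depth 13
  add 219.0.0.0/8 -> H0 at depth 8
  add 72.86.0.0/16 -> H3 at depth 16
  add 219.146.45.44/32 -> H2 at depth 32
  - 72.86.0.0/16 clear@16
  add 219.146.32.0/20 -> H1 at depth 20
  add 72.86.0.0/16 -> H4 at depth 16
  lookup 219.0.5.146: bits 11011011 walk d0:-→d1:-→d2:-→d3:-→d4:-→d5:-→d6:-→d7:-→d8:H0 -> H0
  lookup 219.146.45.44: bits 11011011100100100010110100101100 walk d0:-→d1:-→d2:-→d3:-→d4:-→d5:-→d6:-→d7:-→d8:H0→d9:-→d10:-→d11:-→d12:-→d13:H1→d14:-→d15:-→d16:-→d17:-→d18:-→d19:-→d20:H1→d21:-→d22:-→d23:-→d24:-→d25:-→d26:-→d27:-→d28:-→d29:-→d30:-→d31:-→d32:H2 -> H2
  add 72.80.0.0/12 -> H4 at depth 12
  - 72.86.0.0/16 clear@16
  lookup 219.146.47.35: bits 1101101110010010001011 walk d0:-→d1:-→d2:-→d3:-→d4:-→d5:-→d6:-→d7:-→d8:H0→d9:-→d10:-→d11:-→d12:-→d13:H1→d14:-→d15:-→d16:-→d17:-→d18:-→d19:-→d20:H1→d21:-→d22:- -> H1
  lookup 219.146.45.44: bits 11011011100100100010110100101100 walk d0:-→d1:-→d2:-→d3:-→d4:-→d5:-→d6:-→d7:-→d8:H0→d9:-→d10:-→d11:-→d12:-→d13:H1→d14:-→d15:-→d16:-→d17:-→d18:-→d19:-→d20:H1→d21:-→d22:-→d23:-→d24:-→d25:-→d26:-→d27:-→d28:-→d29:-→d30:-→d31:-→d32:H2 -> H2
  lookup 219.146.33.57: bits 11011011100100100010 walk d0:-→d1:-→d2:-→d3:-→d4:-→d5:-→d6:-→d7:-→d8:H0→d9:-→d10:-→d11:-→d12:-→d13:H1→d14:-→d15:-→d16:-→d17:-→d18:-→d19:-→d20:H1 -> H1
  lookup 219.146.45.44: bits 11011011100100100010110100101100 walk d0:-→d1:-→d2:-→d3:-→d4:-→d5:-→d6:-→d7:-→d8:H0→d9:-→d10:-→d11:-→d12:-→d13:H1→d14:-→d15:-→d16:-→d17:-→d18:-→d19:-→d20:H1→d21:-→d22:-→d23:-→d24:-→d25:-→d26:-→d27:-→d28:-→d29:-→d30:-→d31:-→d32:H2 -> H2
  lookup 219.146.32.96: bits 11011011100100100010 walk d0:-→d1:-→d2:-→d3:-→d4:-→d5:-→d6:-→d7:-→d8:H0→d9:-→d10:-→d11:-→d12:-→d13:H1→d14:-→d15:-→d16:-→d17:-→d18:-→d19:-→d20:H1 -> H1
  add 72.86.128.0/17 -> H1 at depth 17
  add 0.0.0.0/1 -> H2 at depth 1
  add 72.86.166.136/29 -> H2 at depth 29
  lookup 219.146.32.11: bits 11011011100100100010 walk d0:-→d1:-→d2:-→d3:-→d4:-→d5:-→d6:-→d7:-→d8:H0→d9:-→d10:-→d11:-→d12:-→d13:H1→d14:-→d15:-→d16:-→d17:-→d18:-→d19:-→d20:H1 -> H1
  add 219.146.45.44/32 -> H2 at depth 32
  add 72.86.160.0/20 -> H2 at depth 20
  add 219.144.0.0/12 -> H1 at depth 12
  add 219.146.45.32/28 -> H1 at depth 28
  lookup 219.144.1.145: bits 11011011100100 walk d0:-→d1:-→d2:-→d3:-→d4:-→d5:-→d6:-→d7:-→d8:H0→d9:-→d10:-→d11:-→d12:H1→d13:H1→d14:- -> H1
  lookup 0.0.14.26: bits 0 walk d0:-→d1:H2 -> H2
  lookup 219.144.6.85: bits 11011011100100 walk d0:-→d1:-→d2:-→d3:-→d4:-→d5:-→d6:-→d7:-→d8:H0→d9:-→d10:-→d11:-→d12:H1→d13:H1→d14:- -> H1
  add 72.0.0.0/8 -> H2 at depth 8
  lookup 219.146.32.0: bits 11011011100100100010 walk d0:-→d1:-→d2:-→d3:-→d4:-→d5:-→d6:-→d7:-→d8:H0→d9:-→d10:-→d11:-→d12:H1→d13:H1→d14:-→d15:-→d16:-→d17:-→d18:-→d19:-→d20:H1 -> H1
  lookup 219.0.0.0: bits 11011011 walk d0:-→d1:-→d2:-→d3:-→d4:-→d5:-→d6:-→d7:-→d8:H0 -> H0
  lookup 219.144.0.2: bits 11011011100100 walk d0:-→d1:-→d2:-→d3:-→d4:-→d5:-→d6:-→d7:-→d8:H0→d9:-→d10:-→d11:-→d12:H1→d13:H1→d14:- -> H1
  add 72.86.166.128/28 -> H4 at depth 28
  lookup 219.144.3.61: bits 11011011100100 walk d0:-→d1:-→d2:-→d3:-→d4:-→d5:-→d6:-→d7:-→d8:H0→d9:-→d10:-→d11:-→d12:H1→d13:H1→d14:- -> H1
  lookup 72.80.3.125: bits 0100100001010 walk d0:-→d1:H2→d2:-→d3:-→d4:-→d5:-→d6:-→d7:-→d8:H2→d9:-→d10:-→d11:-→d12:H4→d13:- -> H4
  add 72.86.166.128/26 -> H0 at depth 26
  add 72.0.0.0/6 -> H0 at depth 6
  add 219.146.32.0/20 -> H2 at depth 20

== LOOKUPS ==
["H0","H2","H1","H2","H1","H2","H1","H1","H1","H2","H1","H1","H0","H1","H1","H4"]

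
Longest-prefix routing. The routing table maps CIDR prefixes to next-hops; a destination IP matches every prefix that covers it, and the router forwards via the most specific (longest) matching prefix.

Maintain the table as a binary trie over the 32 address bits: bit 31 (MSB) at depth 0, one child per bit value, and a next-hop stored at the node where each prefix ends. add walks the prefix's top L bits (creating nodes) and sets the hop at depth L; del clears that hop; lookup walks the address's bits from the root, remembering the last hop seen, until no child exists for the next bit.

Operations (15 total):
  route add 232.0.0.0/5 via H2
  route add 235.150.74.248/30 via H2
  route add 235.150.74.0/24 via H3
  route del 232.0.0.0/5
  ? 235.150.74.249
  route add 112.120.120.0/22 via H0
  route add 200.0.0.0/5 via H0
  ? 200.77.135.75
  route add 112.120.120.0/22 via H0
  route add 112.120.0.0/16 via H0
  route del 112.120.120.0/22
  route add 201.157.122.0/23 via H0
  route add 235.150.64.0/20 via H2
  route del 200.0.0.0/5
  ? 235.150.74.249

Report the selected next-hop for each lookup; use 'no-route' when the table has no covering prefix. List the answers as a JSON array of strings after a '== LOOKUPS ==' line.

Trace:
  + 232.0.0.0/5 (H2) depth=5
  + 235.150.74.248/30 (H2) depth=30
  + 235.150.74.0/24 (H3) depth=24
  del 232.0.0.0/5 (clear depth 5)
  ? 235.150.74.249  path d0:-→d1:-→d2:-→d3:-→d4:-→d5:-→d6:-→d7:-→d8:-→d9:-→d10:-→d11:-→d12:-→d13:-→d14:-→d15:-→d16:-→d17:-→d18:-→d19:-→d20:-→d21:-→d22:-→d23:-→d24:H3→d25:-→d26:-→d27:-→d28:-→d29:-→d30:H2  best=H2
  + 112.120.120.0/22 (H0) depth=22
  + 200.0.0.0/5 (H0) depth=5
  ? 200.77.135.75  path d0:-→d1:-→d2:-→d3:-→d4:-→d5:H0  best=H0
  + 112.120.120.0/22 (H0) depth=22
  + 112.120.0.0/16 (H0) depth=16
  del 112.120.120.0/22 (clear depth 22)
  + 201.157.122.0/23 (H0) depth=23
  + 235.150.64.0/20 (H2) depth=20
  del 200.0.0.0/5 (clear depth 5)
  ? 235.150.74.249  path d0:-→d1:-→d2:-→d3:-→d4:-→d5:-→d6:-→d7:-→d8:-→d9:-→d10:-→d11:-→d12:-→d13:-→d14:-→d15:-→d16:-→d17:-→d18:-→d19:-→d20:H2→d21:-→d22:-→d23:-→d24:H3→d25:-→d26:-→d27:-→d28:-→d29:-→d30:H2  best=H2

== LOOKUPS ==
["H2","H0","H2"]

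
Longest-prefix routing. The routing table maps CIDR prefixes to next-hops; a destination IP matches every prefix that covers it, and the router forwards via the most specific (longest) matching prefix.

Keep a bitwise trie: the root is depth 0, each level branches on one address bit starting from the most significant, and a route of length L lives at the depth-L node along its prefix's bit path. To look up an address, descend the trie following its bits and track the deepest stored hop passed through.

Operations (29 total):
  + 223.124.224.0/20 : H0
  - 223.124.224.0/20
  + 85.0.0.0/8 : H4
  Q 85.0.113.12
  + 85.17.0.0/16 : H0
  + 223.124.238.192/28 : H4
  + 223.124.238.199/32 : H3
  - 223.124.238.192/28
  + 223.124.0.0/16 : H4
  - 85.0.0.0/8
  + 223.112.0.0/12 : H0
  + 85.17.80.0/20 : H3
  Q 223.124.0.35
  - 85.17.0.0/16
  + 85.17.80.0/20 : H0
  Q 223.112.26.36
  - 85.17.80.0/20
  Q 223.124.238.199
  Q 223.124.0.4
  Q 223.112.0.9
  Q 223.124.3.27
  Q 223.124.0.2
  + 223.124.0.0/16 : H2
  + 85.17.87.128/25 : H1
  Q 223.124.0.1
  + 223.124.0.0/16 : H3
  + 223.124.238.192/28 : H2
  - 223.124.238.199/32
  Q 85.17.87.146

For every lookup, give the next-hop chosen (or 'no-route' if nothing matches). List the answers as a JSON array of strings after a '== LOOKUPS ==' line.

Process each operation:
  add 223.124.224.0/20 -> H0 at depth 20
  del 223.124.224.0/20 (clear depth 20)
  add 85.0.0.0/8 -> H4 at depth 8
  lookup 85.0.113.12: bits 01010101 walk d0:-→d1:-→d2:-→d3:-→d4:-→d5:-→d6:-→d7:-→d8:H4 -> H4
  add 85.17.0.0/16 -> H0 at depth 16
  add 223.124.238.192/28 -> H4 at depth 28
  add 223.124.238.199/32 -> H3 at depth 32
  del 223.124.238.192/28 (clear depth 28)
  add 223.124.0.0/16 -> H4 at depth 16
  del 85.0.0.0/8 (clear depth 8)
  add 223.112.0.0/12 -> H0 at depth 12
  add 85.17.80.0/20 -> H3 at depth 20
  lookup 223.124.0.35: bits 1101111101111100 walk d0:-→d1:-→d2:-→d3:-→d4:-→d5:-→d6:-→d7:-→d8:-→d9:-→d10:-→d11:-→d12:H0→d13:-→d14:-→d15:-→d16:H4 -> H4
  del 85.17.0.0/16 (clear depth 16)
  add 85.17.80.0/20 -> H0 at depth 20
  lookup 223.112.26.36: bits 110111110111 walk d0:-→d1:-→d2:-→d3:-→d4:-→d5:-→d6:-→d7:-→d8:-→d9:-→d10:-→d11:-→d12:H0 -> H0
  del 85.17.80.0/20 (clear depth 20)
  lookup 223.124.238.199: bits 11011111011111001110111011000111 walk d0:-→d1:-→d2:-→d3:-→d4:-→d5:-→d6:-→d7:-→d8:-→d9:-→d10:-→d11:-→d12:H0→d13:-→d14:-→d15:-→d16:H4→d17:-→d18:-→d19:-→d20:-→d21:-→d22:-→d23:-→d24:-→d25:-→d26:-→d27:-→d28:-→d29:-→d30:-→d31:-→d32:H3 -> H3
  lookup 223.124.0.4: bits 1101111101111100 walk d0:-→d1:-→d2:-→d3:-→d4:-→d5:-→d6:-→d7:-→d8:-→d9:-→d10:-→d11:-→d12:H0→d13:-→d14:-→d15:-→d16:H4 -> H4
  lookup 223.112.0.9: bits 110111110111 walk d0:-→d1:-→d2:-→d3:-→d4:-→d5:-→d6:-→d7:-→d8:-→d9:-→d10:-→d11:-→d12:H0 -> H0
  lookup 223.124.3.27: bits 1101111101111100 walk d0:-→d1:-→d2:-→d3:-→d4:-→d5:-→d6:-→d7:-→d8:-→d9:-→d10:-→d11:-→d12:H0→d13:-→d14:-→d15:-→d16:H4 -> H4
  lookup 223.124.0.2: bits 1101111101111100 walk d0:-→d1:-→d2:-→d3:-→d4:-→d5:-→d6:-→d7:-→d8:-→d9:-→d10:-→d11:-→d12:H0→d13:-→d14:-→d15:-→d16:H4 -> H4
  add 223.124.0.0/16 -> H2 at depth 16
  add 85.17.87.128/25 -> H1 at depth 25
  lookup 223.124.0.1: bits 1101111101111100 walk d0:-→d1:-→d2:-→d3:-→d4:-→d5:-→d6:-→d7:-→d8:-→d9:-→d10:-→d11:-→d12:H0→d13:-→d14:-→d15:-→d16:H2 -> H2
  add 223.124.0.0/16 -> H3 at depth 16
  add 223.124.238.192/28 -> H2 at depth 28
  del 223.124.238.199/32 (clear depth 32)
  lookup 85.17.87.146: bits 0101010100010001010101111 walk d0:-→d1:-→d2:-→d3:-→d4:-→d5:-→d6:-→d7:-→d8:-→d9:-→d10:-→d11:-→d12:-→d13:-→d14:-→d15:-→d16:-→d17:-→d18:-→d19:-→d20:-→d21:-→d22:-→d23:-→d24:-→d25:H1 -> H1

== LOOKUPS ==
["H4","H4","H0","H3","H4","H0","H4","H4","H2","H1"]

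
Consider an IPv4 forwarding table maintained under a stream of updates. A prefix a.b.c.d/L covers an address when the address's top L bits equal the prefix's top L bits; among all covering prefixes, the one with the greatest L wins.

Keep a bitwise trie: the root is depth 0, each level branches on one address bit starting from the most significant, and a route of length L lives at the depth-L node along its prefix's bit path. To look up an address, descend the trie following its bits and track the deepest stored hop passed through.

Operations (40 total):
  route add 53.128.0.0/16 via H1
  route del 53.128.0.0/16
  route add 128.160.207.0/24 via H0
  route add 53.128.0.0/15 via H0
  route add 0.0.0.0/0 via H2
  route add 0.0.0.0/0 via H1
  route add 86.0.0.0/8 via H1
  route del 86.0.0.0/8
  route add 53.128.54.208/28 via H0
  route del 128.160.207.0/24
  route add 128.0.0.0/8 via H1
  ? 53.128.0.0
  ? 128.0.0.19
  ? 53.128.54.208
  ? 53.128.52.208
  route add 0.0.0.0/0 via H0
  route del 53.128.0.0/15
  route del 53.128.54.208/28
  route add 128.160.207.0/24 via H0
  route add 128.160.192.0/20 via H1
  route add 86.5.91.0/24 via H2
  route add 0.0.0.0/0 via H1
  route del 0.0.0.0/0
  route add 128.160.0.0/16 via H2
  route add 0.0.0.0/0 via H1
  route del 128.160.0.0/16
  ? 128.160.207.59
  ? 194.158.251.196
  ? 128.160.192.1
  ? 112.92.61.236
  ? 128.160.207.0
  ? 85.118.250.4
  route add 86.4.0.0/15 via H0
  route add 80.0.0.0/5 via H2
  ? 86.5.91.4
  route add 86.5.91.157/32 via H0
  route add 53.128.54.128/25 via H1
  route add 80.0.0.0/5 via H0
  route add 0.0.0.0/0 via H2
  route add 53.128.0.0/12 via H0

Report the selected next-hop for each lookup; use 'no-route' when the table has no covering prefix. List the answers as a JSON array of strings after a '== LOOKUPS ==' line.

Trace:
  add 53.128.0.0/16 -> H1 at depth 16
  del 53.128.0.0/16 (clear depth 16)
  add 128.160.207.0/24 -> H0 at depth 24
  add 53.128.0.0/15 -> H0 at depth 15
  add 0.0.0.0/0 -> H2 at depth 0
  add 0.0.0.0/0 -> H1 at depth 0
  add 86.0.0.0/8 -> H1 at depth 8
  del 86.0.0.0/8 (clear depth 8)
  add 53.128.54.208/28 -> H0 at depth 28
  del 128.160.207.0/24 (clear depth 24)
  add 128.0.0.0/8 -> H1 at depth 8
  lookup 53.128.0.0: bits 001101011000000000 walk d0:H1→d1:-→d2:-→d3:-→d4:-→d5:-→d6:-→d7:-→d8:-→d9:-→d10:-→d11:-→d12:-→d13:-→d14:-→d15:H0→d16:-→d17:-→d18:- -> H0
  lookup 128.0.0.19: bits 10000000 walk d0:H1→d1:-→d2:-→d3:-→d4:-→d5:-→d6:-→d7:-→d8:H1 -> H1
  lookup 53.128.54.208: bits 0011010110000000001101101101 walk d0:H1→d1:-→d2:-→d3:-→d4:-→d5:-→d6:-→d7:-→d8:-→d9:-→d10:-→d11:-→d12:-→d13:-→d14:-→d15:H0→d16:-→d17:-→d18:-→d19:-→d20:-→d21:-→d22:-→d23:-→d24:-→d25:-→d26:-→d27:-→d28:H0 -> H0
  lookup 53.128.52.208: bits 0011010110000000001101 walk d0:H1→d1:-→d2:-→d3:-→d4:-→d5:-→d6:-→d7:-→d8:-→d9:-→d10:-→d11:-→d12:-→d13:-→d14:-→d15:H0→d16:-→d17:-→d18:-→d19:-→d20:-→d21:-→d22:- -> H0
  add 0.0.0.0/0 -> H0 at depth 0
  del 53.128.0.0/15 (clear depth 15)
  del 53.128.54.208/28 (clear depth 28)
  add 128.160.207.0/24 -> H0 at depth 24
  add 128.160.192.0/20 -> H1 at depth 20
  add 86.5.91.0/24 -> H2 at depth 24
  add 0.0.0.0/0 -> H1 at depth 0
  del 0.0.0.0/0 (clear depth 0)
  add 128.160.0.0/16 -> H2 at depth 16
  add 0.0.0.0/0 -> H1 at depth 0
  del 128.160.0.0/16 (clear depth 16)
  lookup 128.160.207.59: bits 100000001010000011001111 walk d0:H1→d1:-→d2:-→d3:-→d4:-→d5:-→d6:-→d7:-→d8:H1→d9:-→d10:-→d11:-→d12:-→d13:-→d14:-→d15:-→d16:-→d17:-→d18:-→d19:-→d20:H1→d21:-→d22:-→d23:-→d24:H0 -> H0
  lookup 194.158.251.196: bits 1 walk d0:H1→d1:- -> H1
  lookup 128.160.192.1: bits 10000000101000001100 walk d0:H1→d1:-→d2:-→d3:-→d4:-→d5:-→d6:-→d7:-→d8:H1→d9:-→d10:-→d11:-→d12:-→d13:-→d14:-→d15:-→d16:-→d17:-→d18:-→d19:-→d20:H1 -> H1
  lookup 112.92.61.236: bits 01 walk d0:H1→d1:-→d2:- -> H1
  lookup 128.160.207.0: bits 100000001010000011001111 walk d0:H1→d1:-→d2:-→d3:-→d4:-→d5:-→d6:-→d7:-→d8:H1→d9:-→d10:-→d11:-→d12:-→d13:-→d14:-→d15:-→d16:-→d17:-→d18:-→d19:-→d20:H1→d21:-→d22:-→d23:-→d24:H0 -> H0
  lookup 85.118.250.4: bits 010101 walk d0:H1→d1:-→d2:-→d3:-→d4:-→d5:-→d6:- -> H1
  add 86.4.0.0/15 -> H0 at depth 15
  add 80.0.0.0/5 -> H2 at depth 5
  lookup 86.5.91.4: bits 010101100000010101011011 walk d0:H1→d1:-→d2:-→d3:-→d4:-→d5:H2→d6:-→d7:-→d8:-→d9:-→d10:-→d11:-→d12:-→d13:-→d14:-→d15:H0→d16:-→d17:-→d18:-→d19:-→d20:-→d21:-→d22:-→d23:-→d24:H2 -> H2
  add 86.5.91.157/32 -> H0 at depth 32
  add 53.128.54.128/25 -> H1 at depth 25
  add 80.0.0.0/5 -> H0 at depth 5
  add 0.0.0.0/0 -> H2 at depth 0
  add 53.128.0.0/12 -> H0 at depth 12

== LOOKUPS ==
["H0","H1","H0","H0","H0","H1","H1","H1","H0","H1","H2"]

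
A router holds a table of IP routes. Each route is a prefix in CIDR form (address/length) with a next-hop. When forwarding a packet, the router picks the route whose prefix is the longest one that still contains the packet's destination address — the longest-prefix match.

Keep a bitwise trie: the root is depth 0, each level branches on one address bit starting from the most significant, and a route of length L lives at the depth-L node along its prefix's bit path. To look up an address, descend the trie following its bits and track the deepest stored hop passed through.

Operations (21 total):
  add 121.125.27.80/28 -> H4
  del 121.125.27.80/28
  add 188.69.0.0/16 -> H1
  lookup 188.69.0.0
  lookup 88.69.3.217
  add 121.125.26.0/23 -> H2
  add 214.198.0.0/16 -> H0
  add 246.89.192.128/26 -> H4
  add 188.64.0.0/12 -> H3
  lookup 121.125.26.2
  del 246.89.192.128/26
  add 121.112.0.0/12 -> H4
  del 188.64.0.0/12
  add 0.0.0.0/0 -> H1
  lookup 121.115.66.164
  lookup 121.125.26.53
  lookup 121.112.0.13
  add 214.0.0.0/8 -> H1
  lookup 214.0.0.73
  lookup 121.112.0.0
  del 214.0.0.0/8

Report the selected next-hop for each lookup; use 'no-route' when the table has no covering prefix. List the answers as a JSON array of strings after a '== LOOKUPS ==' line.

Trace:
  add 121.125.27.80/28 -> H4 at depth 28
  del 121.125.27.80/28 (clear depth 28)
  add 188.69.0.0/16 -> H1 at depth 16
  lookup 188.69.0.0: bits 1011110001000101 walk d0:-→d1:-→d2:-→d3:-→d4:-→d5:-→d6:-→d7:-→d8:-→d9:-→d10:-→d11:-→d12:-→d13:-→d14:-→d15:-→d16:H1 -> H1
  lookup 88.69.3.217: bits 01 walk d0:-→d1:-→d2:- -> no-route
  add 121.125.26.0/23 -> H2 at depth 23
  add 214.198.0.0/16 -> H0 at depth 16
  add 246.89.192.128/26 -> H4 at depth 26
  add 188.64.0.0/12 -> H3 at depth 12
  lookup 121.125.26.2: bits 01111001011111010001101 walk d0:-→d1:-→d2:-→d3:-→d4:-→d5:-→d6:-→d7:-→d8:-→d9:-→d10:-→d11:-→d12:-→d13:-→d14:-→d15:-→d16:-→d17:-→d18:-→d19:-→d20:-→d21:-→d22:-→d23:H2 -> H2
  del 246.89.192.128/26 (clear depth 26)
  add 121.112.0.0/12 -> H4 at depth 12
  del 188.64.0.0/12 (clear depth 12)
  add 0.0.0.0/0 -> H1 at depth 0
  lookup 121.115.66.164: bits 011110010111 walk d0:H1→d1:-→d2:-→d3:-→d4:-→d5:-→d6:-→d7:-→d8:-→d9:-→d10:-→d11:-→d12:H4 -> H4
  lookup 121.125.26.53: bits 01111001011111010001101 walk d0:H1→d1:-→d2:-→d3:-→d4:-→d5:-→d6:-→d7:-→d8:-→d9:-→d10:-→d11:-→d12:H4→d13:-→d14:-→d15:-→d16:-→d17:-→d18:-→d19:-→d20:-→d21:-→d22:-→d23:H2 -> H2
  lookup 121.112.0.13: bits 011110010111 walk d0:H1→d1:-→d2:-→d3:-→d4:-→d5:-→d6:-→d7:-→d8:-→d9:-→d10:-→d11:-→d12:H4 -> H4
  add 214.0.0.0/8 -> H1 at depth 8
  lookup 214.0.0.73: bits 11010110 walk d0:H1→d1:-→d2:-→d3:-→d4:-→d5:-→d6:-→d7:-→d8:H1 -> H1
  lookup 121.112.0.0: bits 011110010111 walk d0:H1→d1:-→d2:-→d3:-→d4:-→d5:-→d6:-→d7:-→d8:-→d9:-→d10:-→d11:-→d12:H4 -> H4
  del 214.0.0.0/8 (clear depth 8)

== LOOKUPS ==
["H1","no-route","H2","H4","H2","H4","H1","H4"]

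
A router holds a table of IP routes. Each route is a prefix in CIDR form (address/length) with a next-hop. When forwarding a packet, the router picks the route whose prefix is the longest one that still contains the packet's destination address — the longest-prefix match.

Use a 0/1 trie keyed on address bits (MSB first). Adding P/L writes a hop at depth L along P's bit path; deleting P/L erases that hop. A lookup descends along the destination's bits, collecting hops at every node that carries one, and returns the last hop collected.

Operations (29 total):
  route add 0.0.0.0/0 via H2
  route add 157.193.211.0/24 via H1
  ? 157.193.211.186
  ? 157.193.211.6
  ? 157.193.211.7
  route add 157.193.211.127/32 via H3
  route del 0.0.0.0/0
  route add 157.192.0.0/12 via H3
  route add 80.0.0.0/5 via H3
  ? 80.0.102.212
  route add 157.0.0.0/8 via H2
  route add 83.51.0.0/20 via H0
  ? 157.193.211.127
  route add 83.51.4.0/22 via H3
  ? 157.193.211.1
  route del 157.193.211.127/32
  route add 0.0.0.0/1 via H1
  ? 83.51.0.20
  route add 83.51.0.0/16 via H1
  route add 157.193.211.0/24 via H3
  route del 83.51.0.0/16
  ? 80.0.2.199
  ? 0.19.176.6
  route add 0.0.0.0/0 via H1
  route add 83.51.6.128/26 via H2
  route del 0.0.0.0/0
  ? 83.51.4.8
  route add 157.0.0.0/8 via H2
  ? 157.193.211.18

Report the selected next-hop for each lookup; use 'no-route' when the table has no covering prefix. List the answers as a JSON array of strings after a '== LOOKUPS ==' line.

Process each operation:
  add 0.0.0.0/0 -> H2 at depth 0
  add 157.193.211.0/24 -> H1 at depth 24
  lookup 157.193.211.186: bits 100111011100000111010011 walk d0:H2→d1:-→d2:-→d3:-→d4:-→d5:-→d6:-→d7:-→d8:-→d9:-→d10:-→d11:-→d12:-→d13:-→d14:-→d15:-→d16:-→d17:-→d18:-→d19:-→d20:-→d21:-→d22:-→d23:-→d24:H1 -> H1
  lookup 157.193.211.6: bits 100111011100000111010011 walk d0:H2→d1:-→d2:-→d3:-→d4:-→d5:-→d6:-→d7:-→d8:-→d9:-→d10:-→d11:-→d12:-→d13:-→d14:-→d15:-→d16:-→d17:-→d18:-→d19:-→d20:-→d21:-→d22:-→d23:-→d24:H1 -> H1
  lookup 157.193.211.7: bits 100111011100000111010011 walk d0:H2→d1:-→d2:-→d3:-→d4:-→d5:-→d6:-→d7:-→d8:-→d9:-→d10:-→d11:-→d12:-→d13:-→d14:-→d15:-→d16:-→d17:-→d18:-→d19:-→d20:-→d21:-→d22:-→d23:-→d24:H1 -> H1
  add 157.193.211.127/32 -> H3 at depth 32
  - 0.0.0.0/0 clear@0
  add 157.192.0.0/12 -> H3 at depth 12
  add 80.0.0.0/5 -> H3 at depth 5
  lookup 80.0.102.212: bits 01010 walk d0:-→d1:-→d2:-→d3:-→d4:-→d5:H3 -> H3
  add 157.0.0.0/8 -> H2 at depth 8
  add 83.51.0.0/20 -> H0 at depth 20
  lookup 157.193.211.127: bits 10011101110000011101001101111111 walk d0:-→d1:-→d2:-→d3:-→d4:-→d5:-→d6:-→d7:-→d8:H2→d9:-→d10:-→d11:-→d12:H3→d13:-→d14:-→d15:-→d16:-→d17:-→d18:-→d19:-→d20:-→d21:-→d22:-→d23:-→d24:H1→d25:-→d26:-→d27:-→d28:-→d29:-→d30:-→d31:-→d32:H3 -> H3
  add 83.51.4.0/22 -> H3 at depth 22
  lookup 157.193.211.1: bits 1001110111000001110100110 walk d0:-→d1:-→d2:-→d3:-→d4:-→d5:-→d6:-→d7:-→d8:H2→d9:-→d10:-→d11:-→d12:H3→d13:-→d14:-→d15:-→d16:-→d17:-→d18:-→d19:-→d20:-→d21:-→d22:-→d23:-→d24:H1→d25:- -> H1
  - 157.193.211.127/32 clear@32
  add 0.0.0.0/1 -> H1 at depth 1
  lookup 83.51.0.20: bits 010100110011001100000 walk d0:-→d1:H1→d2:-→d3:-→d4:-→d5:H3→d6:-→d7:-→d8:-→d9:-→d10:-→d11:-→d12:-→d13:-→d14:-→d15:-→d16:-→d17:-→d18:-→d19:-→d20:H0→d21:- -> H0
  add 83.51.0.0/16 -> H1 at depth 16
  add 157.193.211.0/24 -> H3 at depth 24
  - 83.51.0.0/16 clear@16
  lookup 80.0.2.199: bits 010100 walk d0:-→d1:H1→d2:-→d3:-→d4:-→d5:H3→d6:- -> H3
  lookup 0.19.176.6: bits 0 walk d0:-→d1:H1 -> H1
  add 0.0.0.0/0 -> H1 at depth 0
  add 83.51.6.128/26 -> H2 at depth 26
  - 0.0.0.0/0 clear@0
  lookup 83.51.4.8: bits 0101001100110011000001 walk d0:-→d1:H1→d2:-→d3:-→d4:-→d5:H3→d6:-→d7:-→d8:-→d9:-→d10:-→d11:-→d12:-→d13:-→d14:-→d15:-→d16:-→d17:-→d18:-→d19:-→d20:H0→d21:-→d22:H3 -> H3
  add 157.0.0.0/8 -> H2 at depth 8
  lookup 157.193.211.18: bits 1001110111000001110100110 walk d0:-→d1:-→d2:-→d3:-→d4:-→d5:-→d6:-→d7:-→d8:H2→d9:-→d10:-→d11:-→d12:H3→d13:-→d14:-→d15:-→d16:-→d17:-→d18:-→d19:-→d20:-→d21:-→d22:-→d23:-→d24:H3→d25:- -> H3

== LOOKUPS ==
["H1","H1","H1","H3","H3","H1","H0","H3","H1","H3","H3"]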